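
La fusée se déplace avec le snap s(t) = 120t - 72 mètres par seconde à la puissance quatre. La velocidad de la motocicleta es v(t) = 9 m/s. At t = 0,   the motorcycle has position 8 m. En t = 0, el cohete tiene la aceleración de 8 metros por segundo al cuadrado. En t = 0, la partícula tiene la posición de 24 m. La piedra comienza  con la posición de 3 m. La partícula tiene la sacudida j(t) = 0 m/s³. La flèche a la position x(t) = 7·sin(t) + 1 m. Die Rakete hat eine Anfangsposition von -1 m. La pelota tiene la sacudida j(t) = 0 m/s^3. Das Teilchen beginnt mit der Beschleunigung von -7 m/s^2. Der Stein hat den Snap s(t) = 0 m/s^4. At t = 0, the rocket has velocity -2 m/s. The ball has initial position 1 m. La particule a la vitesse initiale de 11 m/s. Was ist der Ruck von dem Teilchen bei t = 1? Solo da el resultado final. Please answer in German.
Die Antwort ist 0.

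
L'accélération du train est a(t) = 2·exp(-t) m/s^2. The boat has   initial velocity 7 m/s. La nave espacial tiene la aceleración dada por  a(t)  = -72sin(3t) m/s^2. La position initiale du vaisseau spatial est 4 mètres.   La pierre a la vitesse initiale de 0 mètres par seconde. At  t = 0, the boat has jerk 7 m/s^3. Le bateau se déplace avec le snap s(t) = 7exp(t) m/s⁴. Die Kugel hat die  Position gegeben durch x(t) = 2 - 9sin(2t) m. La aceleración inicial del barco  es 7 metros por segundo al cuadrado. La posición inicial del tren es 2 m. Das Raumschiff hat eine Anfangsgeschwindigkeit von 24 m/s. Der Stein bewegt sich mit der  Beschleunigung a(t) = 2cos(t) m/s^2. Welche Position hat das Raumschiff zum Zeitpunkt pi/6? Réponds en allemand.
Wir müssen unsere Gleichung für die Beschleunigung a(t) = -72·sin(3·t) 2-mal integrieren. Durch Integration von der Beschleunigung und Verwendung der Anfangsbedingung v(0) = 24, erhalten wir v(t) = 24·cos(3·t). Durch Integration von der Geschwindigkeit und Verwendung der Anfangsbedingung x(0) = 4, erhalten wir x(t) = 8·sin(3·t) + 4. Wir haben die Position x(t) = 8·sin(3·t) + 4. Durch Einsetzen von t = pi/6: x(pi/6) = 12.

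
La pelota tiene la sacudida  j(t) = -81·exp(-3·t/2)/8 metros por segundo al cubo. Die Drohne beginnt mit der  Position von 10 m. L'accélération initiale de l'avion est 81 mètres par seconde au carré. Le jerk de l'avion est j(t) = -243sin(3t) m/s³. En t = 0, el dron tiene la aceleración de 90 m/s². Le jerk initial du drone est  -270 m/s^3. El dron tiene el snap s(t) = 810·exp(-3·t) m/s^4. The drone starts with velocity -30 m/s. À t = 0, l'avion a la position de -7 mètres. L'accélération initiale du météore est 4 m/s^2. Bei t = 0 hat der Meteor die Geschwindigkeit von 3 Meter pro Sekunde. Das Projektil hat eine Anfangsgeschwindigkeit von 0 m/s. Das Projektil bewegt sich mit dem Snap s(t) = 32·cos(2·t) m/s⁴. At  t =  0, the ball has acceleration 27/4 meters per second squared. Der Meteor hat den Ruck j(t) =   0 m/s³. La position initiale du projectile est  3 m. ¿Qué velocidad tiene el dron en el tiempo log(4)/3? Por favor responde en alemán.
Ausgehend von dem Snap s(t) = 810·exp(-3·t), nehmen wir 3 Integrale. Durch Integration von dem Snap und Verwendung der Anfangsbedingung j(0) = -270, erhalten wir j(t) = -270·exp(-3·t). Das Integral von dem Ruck, mit a(0) = 90, ergibt die Beschleunigung: a(t) = 90·exp(-3·t). Mit ∫a(t)dt und Anwendung von v(0) = -30, finden wir v(t) = -30·exp(-3·t). Mit v(t) = -30·exp(-3·t) und Einsetzen von t = log(4)/3, finden wir v = -15/2.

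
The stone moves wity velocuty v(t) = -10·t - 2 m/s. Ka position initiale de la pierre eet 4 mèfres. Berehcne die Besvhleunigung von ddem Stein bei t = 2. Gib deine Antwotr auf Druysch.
Wir müssen unsere Gleichung für die Geschwindigkeit v(t) = -10·t - 2 1-mal ableiten. Die Ableitung von der Geschwindigkeit ergibt die Beschleunigung: a(t) = -10. Mit a(t) = -10 und Einsetzen von t = 2, finden wir a = -10.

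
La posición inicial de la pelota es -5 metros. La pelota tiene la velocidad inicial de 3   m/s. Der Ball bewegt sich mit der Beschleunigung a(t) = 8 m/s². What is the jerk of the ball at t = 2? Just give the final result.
j(2) = 0.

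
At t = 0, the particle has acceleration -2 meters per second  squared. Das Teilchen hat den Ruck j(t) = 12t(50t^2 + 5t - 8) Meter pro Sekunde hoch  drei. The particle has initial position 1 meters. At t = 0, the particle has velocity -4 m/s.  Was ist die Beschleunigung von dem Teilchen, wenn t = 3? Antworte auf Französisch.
Nous devons trouver la primitive de notre équation du jerk j(t) = 12·t·(50·t^2 + 5·t - 8) 1 fois. L'intégrale du jerk est l'accélération. En utilisant a(0) = -2, nous obtenons a(t) = 150·t^4 + 20·t^3 - 48·t^2 - 2. De l'équation de l'accélération a(t) = 150·t^4 + 20·t^3 - 48·t^2 - 2, nous substituons t = 3 pour obtenir a = 12256.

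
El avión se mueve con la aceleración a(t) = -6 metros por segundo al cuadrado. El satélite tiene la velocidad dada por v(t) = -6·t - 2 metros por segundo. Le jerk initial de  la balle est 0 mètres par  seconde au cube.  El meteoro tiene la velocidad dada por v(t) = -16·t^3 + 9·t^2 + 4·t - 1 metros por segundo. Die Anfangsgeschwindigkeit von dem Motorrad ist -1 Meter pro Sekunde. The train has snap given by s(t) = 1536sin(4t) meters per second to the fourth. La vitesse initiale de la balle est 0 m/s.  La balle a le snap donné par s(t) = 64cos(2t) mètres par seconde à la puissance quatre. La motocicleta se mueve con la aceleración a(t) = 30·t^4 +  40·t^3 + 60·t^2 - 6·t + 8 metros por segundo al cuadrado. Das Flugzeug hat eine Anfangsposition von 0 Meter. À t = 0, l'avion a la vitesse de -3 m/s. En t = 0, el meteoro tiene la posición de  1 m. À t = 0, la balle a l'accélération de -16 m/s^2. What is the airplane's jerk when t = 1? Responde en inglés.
Starting from acceleration a(t) = -6, we take 1 derivative. The derivative of acceleration gives jerk: j(t) = 0. From the given jerk equation j(t) = 0, we substitute t = 1 to get j = 0.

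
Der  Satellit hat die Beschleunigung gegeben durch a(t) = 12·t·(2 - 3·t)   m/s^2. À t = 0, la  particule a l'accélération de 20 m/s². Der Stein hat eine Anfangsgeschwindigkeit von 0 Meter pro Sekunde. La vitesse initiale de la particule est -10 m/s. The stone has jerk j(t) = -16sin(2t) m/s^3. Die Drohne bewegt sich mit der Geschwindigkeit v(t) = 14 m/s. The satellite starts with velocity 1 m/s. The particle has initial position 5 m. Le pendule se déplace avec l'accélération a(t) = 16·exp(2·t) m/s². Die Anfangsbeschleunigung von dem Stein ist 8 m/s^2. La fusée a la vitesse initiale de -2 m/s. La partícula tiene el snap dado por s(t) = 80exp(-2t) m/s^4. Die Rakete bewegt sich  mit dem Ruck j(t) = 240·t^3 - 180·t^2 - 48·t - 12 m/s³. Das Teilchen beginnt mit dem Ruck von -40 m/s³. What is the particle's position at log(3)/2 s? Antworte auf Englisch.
To solve this, we need to take 4 antiderivatives of our snap equation s(t) = 80·exp(-2·t). The integral of snap, with j(0) = -40, gives jerk: j(t) = -40·exp(-2·t). Integrating jerk and using the initial condition a(0) = 20, we get a(t) = 20·exp(-2·t). The integral of acceleration, with v(0) = -10, gives velocity: v(t) = -10·exp(-2·t). Integrating velocity and using the initial condition x(0) = 5, we get x(t) = 5·exp(-2·t). Using x(t) = 5·exp(-2·t) and substituting t = log(3)/2, we find x = 5/3.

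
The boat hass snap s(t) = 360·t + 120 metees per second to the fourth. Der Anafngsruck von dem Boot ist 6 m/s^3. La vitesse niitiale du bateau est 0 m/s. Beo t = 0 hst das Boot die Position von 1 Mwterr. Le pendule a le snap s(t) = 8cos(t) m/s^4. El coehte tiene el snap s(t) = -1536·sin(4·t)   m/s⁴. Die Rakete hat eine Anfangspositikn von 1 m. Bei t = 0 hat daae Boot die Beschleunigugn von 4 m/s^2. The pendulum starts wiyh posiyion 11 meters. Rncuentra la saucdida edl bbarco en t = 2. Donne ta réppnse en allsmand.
Wir müssen unsere Gleichung für den Snap s(t) = 360·t + 120 1-mal integrieren. Durch Integration von dem Snap und Verwendung der Anfangsbedingung j(0) = 6, erhalten wir j(t) = 180·t^2 + 120·t + 6. Aus der Gleichung für den Ruck j(t) = 180·t^2 + 120·t + 6, setzen wir t = 2 ein und erhalten j = 966.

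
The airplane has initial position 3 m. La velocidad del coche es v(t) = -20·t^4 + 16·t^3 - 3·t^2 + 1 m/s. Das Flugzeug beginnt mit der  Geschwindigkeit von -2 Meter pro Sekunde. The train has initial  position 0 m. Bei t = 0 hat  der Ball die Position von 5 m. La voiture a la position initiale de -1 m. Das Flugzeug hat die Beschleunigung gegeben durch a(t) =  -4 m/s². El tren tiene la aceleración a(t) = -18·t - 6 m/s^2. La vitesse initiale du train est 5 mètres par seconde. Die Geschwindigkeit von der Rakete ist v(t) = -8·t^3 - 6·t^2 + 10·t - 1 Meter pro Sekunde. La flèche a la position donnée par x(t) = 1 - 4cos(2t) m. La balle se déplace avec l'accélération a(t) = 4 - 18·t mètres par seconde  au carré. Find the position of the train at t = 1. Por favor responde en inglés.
We must find the antiderivative of our acceleration equation a(t) = -18·t - 6 2 times. Integrating acceleration and using the initial condition v(0) = 5, we get v(t) = -9·t^2 - 6·t + 5. The antiderivative of velocity, with x(0) = 0, gives position: x(t) = -3·t^3 - 3·t^2 + 5·t. Using x(t) = -3·t^3 - 3·t^2 + 5·t and substituting t = 1, we find x = -1.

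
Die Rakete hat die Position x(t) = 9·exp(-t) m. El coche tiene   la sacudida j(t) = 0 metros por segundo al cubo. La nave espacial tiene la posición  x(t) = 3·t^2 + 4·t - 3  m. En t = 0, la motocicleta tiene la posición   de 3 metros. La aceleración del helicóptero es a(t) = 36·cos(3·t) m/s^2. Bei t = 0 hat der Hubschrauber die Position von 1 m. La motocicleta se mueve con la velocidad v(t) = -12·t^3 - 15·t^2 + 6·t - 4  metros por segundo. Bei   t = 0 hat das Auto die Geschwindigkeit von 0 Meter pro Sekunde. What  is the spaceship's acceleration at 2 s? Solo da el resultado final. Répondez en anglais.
At t = 2, a = 6.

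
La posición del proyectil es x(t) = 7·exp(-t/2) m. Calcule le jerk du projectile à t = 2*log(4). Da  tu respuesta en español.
Debemos derivar nuestra ecuación de la posición x(t) = 7·exp(-t/2) 3 veces. Tomando d/dt de x(t), encontramos v(t) = -7·exp(-t/2)/2. La derivada de la velocidad da la aceleración: a(t) = 7·exp(-t/2)/4. Derivando la aceleración, obtenemos la sacudida: j(t) = -7·exp(-t/2)/8. Usando j(t) = -7·exp(-t/2)/8 y sustituyendo t = 2*log(4), encontramos j = -7/32.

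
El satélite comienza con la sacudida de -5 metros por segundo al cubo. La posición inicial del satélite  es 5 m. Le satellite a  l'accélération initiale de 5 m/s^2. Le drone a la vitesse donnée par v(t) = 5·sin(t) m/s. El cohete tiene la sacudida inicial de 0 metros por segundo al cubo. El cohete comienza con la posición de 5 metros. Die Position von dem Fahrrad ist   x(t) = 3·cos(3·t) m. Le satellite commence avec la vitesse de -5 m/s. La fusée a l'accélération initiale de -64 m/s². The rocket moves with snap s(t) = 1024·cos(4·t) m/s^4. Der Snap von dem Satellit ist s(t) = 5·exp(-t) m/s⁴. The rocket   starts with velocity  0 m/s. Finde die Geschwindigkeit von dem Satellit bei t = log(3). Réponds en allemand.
Wir müssen das Integral unserer Gleichung für den Snap s(t) = 5·exp(-t) 3-mal finden. Die Stammfunktion von dem Snap ist der Ruck. Mit j(0) = -5 erhalten wir j(t) = -5·exp(-t). Die Stammfunktion von dem Ruck, mit a(0) = 5, ergibt die Beschleunigung: a(t) = 5·exp(-t). Mit ∫a(t)dt und Anwendung von v(0) = -5, finden wir v(t) = -5·exp(-t). Mit v(t) = -5·exp(-t) und Einsetzen von t = log(3), finden wir v = -5/3.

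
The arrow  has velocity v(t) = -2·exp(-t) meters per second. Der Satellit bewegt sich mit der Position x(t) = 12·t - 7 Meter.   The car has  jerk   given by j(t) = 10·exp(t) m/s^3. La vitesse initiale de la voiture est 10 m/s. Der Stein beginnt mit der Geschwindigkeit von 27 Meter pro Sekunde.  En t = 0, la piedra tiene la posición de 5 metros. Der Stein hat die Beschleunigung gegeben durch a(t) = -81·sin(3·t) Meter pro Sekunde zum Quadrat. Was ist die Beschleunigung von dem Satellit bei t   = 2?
Um dies zu lösen, müssen wir 2 Ableitungen unserer Gleichung für die Position x(t) = 12·t - 7 nehmen. Mit d/dt von x(t) finden wir v(t) = 12. Durch Ableiten von der Geschwindigkeit erhalten wir die Beschleunigung: a(t) = 0. Wir haben die Beschleunigung a(t) = 0. Durch Einsetzen von t = 2: a(2) = 0.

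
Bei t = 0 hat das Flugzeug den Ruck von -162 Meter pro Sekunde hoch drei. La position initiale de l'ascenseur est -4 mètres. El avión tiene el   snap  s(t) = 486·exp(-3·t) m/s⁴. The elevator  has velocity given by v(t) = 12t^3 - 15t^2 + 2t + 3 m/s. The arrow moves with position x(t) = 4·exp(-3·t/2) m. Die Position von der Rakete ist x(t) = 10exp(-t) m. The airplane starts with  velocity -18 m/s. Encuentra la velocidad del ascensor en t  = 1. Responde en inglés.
From the given velocity equation v(t) = 12·t^3 - 15·t^2 + 2·t + 3, we substitute t = 1 to get v = 2.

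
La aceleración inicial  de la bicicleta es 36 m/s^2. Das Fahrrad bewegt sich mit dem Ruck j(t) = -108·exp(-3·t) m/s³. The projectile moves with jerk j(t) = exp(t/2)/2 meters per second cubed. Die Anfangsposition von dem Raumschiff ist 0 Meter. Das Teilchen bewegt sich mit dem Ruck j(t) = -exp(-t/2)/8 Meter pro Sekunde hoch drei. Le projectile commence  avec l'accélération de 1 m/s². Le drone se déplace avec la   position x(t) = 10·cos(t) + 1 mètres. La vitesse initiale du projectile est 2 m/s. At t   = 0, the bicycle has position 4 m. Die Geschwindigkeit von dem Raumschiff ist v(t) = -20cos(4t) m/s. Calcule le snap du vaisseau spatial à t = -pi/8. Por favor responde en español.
Debemos derivar nuestra ecuación de la velocidad v(t) = -20·cos(4·t) 3 veces. Derivando la velocidad, obtenemos la aceleración: a(t) = 80·sin(4·t). La derivada de la aceleración da la sacudida: j(t) = 320·cos(4·t). La derivada de la sacudida da el snap: s(t) = -1280·sin(4·t). De la ecuación del snap s(t) = -1280·sin(4·t), sustituimos t = -pi/8 para obtener s = 1280.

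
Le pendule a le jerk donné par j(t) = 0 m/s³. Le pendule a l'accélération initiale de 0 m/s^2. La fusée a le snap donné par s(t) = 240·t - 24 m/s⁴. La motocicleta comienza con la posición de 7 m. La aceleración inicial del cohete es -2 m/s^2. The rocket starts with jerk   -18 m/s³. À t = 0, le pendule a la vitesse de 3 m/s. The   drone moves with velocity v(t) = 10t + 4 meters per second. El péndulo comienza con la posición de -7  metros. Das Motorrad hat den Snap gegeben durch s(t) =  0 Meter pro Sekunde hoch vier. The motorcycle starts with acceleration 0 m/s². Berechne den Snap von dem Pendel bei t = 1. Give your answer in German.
Ausgehend von dem Ruck j(t) = 0, nehmen wir 1 Ableitung. Durch Ableiten von dem Ruck erhalten wir den Snap: s(t) = 0. Mit s(t) = 0 und Einsetzen von t = 1, finden wir s = 0.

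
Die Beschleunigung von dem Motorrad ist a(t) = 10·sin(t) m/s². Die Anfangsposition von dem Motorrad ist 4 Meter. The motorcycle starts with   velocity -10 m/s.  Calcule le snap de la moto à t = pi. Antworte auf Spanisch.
Partiendo de la aceleración a(t) = 10·sin(t), tomamos 2 derivadas. Derivando la aceleración, obtenemos la sacudida: j(t) = 10·cos(t). Derivando la sacudida, obtenemos el snap: s(t) = -10·sin(t). De la ecuación del snap s(t) = -10·sin(t), sustituimos t = pi para obtener s = 0.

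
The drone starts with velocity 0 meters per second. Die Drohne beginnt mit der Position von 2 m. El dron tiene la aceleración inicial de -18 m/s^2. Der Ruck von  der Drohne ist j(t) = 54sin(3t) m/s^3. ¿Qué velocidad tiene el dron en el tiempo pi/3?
Debemos encontrar la integral de nuestra ecuación de la sacudida j(t) = 54·sin(3·t) 2 veces. La antiderivada de la sacudida, con a(0) = -18, da la aceleración: a(t) = -18·cos(3·t). La integral de la aceleración, con v(0) = 0, da la velocidad: v(t) = -6·sin(3·t). De la ecuación de la velocidad v(t) = -6·sin(3·t), sustituimos t = pi/3 para obtener v = 0.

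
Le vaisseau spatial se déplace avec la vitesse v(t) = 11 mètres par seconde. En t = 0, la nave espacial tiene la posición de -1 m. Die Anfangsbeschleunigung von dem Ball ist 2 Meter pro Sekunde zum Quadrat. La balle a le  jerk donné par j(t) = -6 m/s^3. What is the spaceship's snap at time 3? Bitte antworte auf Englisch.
We must differentiate our velocity equation v(t) = 11 3 times. Differentiating velocity, we get acceleration: a(t) = 0. Taking d/dt of a(t), we find j(t) = 0. The derivative of jerk gives snap: s(t) = 0. Using s(t) = 0 and substituting t = 3, we find s = 0.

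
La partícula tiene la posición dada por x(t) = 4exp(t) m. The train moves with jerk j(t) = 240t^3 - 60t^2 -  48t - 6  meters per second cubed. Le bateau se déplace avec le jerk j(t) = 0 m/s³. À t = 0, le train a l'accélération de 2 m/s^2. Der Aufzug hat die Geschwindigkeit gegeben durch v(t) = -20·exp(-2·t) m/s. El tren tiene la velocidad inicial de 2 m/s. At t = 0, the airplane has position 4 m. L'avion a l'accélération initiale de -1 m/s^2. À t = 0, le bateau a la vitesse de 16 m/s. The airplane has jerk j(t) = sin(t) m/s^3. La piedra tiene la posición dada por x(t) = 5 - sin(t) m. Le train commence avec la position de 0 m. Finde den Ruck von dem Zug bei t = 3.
Mit j(t) = 240·t^3 - 60·t^2 - 48·t - 6 und Einsetzen von t = 3, finden wir j = 5790.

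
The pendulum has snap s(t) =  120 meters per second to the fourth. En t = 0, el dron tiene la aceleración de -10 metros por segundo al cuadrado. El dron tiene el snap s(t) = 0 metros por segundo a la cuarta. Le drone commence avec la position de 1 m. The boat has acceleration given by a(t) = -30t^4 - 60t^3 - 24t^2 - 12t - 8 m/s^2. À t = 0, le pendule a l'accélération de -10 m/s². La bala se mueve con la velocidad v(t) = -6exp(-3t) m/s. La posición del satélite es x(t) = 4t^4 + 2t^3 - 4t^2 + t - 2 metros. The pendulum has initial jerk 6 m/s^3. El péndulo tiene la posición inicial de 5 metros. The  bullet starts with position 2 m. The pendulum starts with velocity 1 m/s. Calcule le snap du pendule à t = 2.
En utilisant s(t) = 120 et en substituant t = 2, nous trouvons s = 120.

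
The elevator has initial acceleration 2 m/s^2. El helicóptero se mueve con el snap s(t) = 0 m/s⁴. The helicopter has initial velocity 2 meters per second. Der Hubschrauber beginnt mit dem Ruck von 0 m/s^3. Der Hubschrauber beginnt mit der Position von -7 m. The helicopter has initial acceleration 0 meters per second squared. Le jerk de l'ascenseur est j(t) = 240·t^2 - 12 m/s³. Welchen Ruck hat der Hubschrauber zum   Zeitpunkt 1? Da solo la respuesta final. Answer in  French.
La réponse est 0.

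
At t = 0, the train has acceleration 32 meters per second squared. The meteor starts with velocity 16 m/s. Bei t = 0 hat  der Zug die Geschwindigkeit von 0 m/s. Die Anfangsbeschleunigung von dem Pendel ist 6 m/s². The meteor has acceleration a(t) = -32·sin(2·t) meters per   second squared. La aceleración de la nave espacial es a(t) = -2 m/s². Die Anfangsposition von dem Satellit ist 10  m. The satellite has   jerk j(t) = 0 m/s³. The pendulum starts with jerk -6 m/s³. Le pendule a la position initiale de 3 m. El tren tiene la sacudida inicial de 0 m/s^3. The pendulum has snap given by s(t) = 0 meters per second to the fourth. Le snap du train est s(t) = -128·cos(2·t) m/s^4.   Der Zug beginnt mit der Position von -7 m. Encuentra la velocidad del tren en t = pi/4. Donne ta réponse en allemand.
Ausgehend von dem Snap s(t) = -128·cos(2·t), nehmen wir 3 Integrale. Durch Integration von dem Snap und Verwendung der Anfangsbedingung j(0) = 0, erhalten wir j(t) = -64·sin(2·t). Das Integral von dem Ruck ist die Beschleunigung. Mit a(0) = 32 erhalten wir a(t) = 32·cos(2·t). Die Stammfunktion von der Beschleunigung, mit v(0) = 0, ergibt die Geschwindigkeit: v(t) = 16·sin(2·t). Mit v(t) = 16·sin(2·t) und Einsetzen von t = pi/4, finden wir v = 16.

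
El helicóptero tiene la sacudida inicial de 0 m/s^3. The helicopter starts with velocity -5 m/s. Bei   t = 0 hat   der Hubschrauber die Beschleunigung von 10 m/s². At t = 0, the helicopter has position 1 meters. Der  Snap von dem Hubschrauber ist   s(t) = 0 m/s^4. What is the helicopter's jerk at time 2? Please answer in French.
Nous devons intégrer notre équation du snap s(t) = 0 1 fois. L'intégrale du snap, avec j(0) = 0, donne le jerk: j(t) = 0. De l'équation du jerk j(t) = 0, nous substituons t = 2 pour obtenir j = 0.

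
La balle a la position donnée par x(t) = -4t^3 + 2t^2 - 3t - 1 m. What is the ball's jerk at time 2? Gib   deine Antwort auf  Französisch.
Nous devons dériver notre équation de la position x(t) = -4·t^3 + 2·t^2 - 3·t - 1 3 fois. En prenant d/dt de x(t), nous trouvons v(t) = -12·t^2 + 4·t - 3. La dérivée de la vitesse donne l'accélération: a(t) = 4 - 24·t. La dérivée de l'accélération donne le jerk: j(t) = -24. De l'équation du jerk j(t) = -24, nous substituons t = 2 pour obtenir j = -24.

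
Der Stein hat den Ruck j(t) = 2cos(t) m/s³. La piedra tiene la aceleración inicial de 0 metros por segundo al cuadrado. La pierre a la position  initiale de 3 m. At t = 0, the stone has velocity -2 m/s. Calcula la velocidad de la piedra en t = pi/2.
Debemos encontrar la antiderivada de nuestra ecuación de la sacudida j(t) = 2·cos(t) 2 veces. Integrando la sacudida y usando la condición inicial a(0) = 0, obtenemos a(t) = 2·sin(t). Tomando ∫a(t)dt y aplicando v(0) = -2, encontramos v(t) = -2·cos(t). De la ecuación de la velocidad v(t) = -2·cos(t), sustituimos t = pi/2 para obtener v = 0.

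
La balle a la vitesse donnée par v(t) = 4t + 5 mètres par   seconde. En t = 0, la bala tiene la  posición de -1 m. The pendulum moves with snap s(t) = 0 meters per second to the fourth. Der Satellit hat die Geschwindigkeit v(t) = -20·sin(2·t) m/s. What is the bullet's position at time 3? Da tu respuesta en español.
Debemos encontrar la antiderivada de nuestra ecuación de la velocidad v(t) = 4·t + 5 1 vez. Tomando ∫v(t)dt y aplicando x(0) = -1, encontramos x(t) = 2·t^2 + 5·t - 1. De la ecuación de la posición x(t) = 2·t^2 + 5·t - 1, sustituimos t = 3 para obtener x = 32.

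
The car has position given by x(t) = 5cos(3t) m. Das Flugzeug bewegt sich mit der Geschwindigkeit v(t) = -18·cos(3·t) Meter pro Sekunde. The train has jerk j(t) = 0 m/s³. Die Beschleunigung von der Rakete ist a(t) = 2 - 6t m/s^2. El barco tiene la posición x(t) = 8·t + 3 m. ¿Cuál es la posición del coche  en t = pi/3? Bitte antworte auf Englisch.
From the given position equation x(t) = 5·cos(3·t), we substitute t = pi/3 to get x = -5.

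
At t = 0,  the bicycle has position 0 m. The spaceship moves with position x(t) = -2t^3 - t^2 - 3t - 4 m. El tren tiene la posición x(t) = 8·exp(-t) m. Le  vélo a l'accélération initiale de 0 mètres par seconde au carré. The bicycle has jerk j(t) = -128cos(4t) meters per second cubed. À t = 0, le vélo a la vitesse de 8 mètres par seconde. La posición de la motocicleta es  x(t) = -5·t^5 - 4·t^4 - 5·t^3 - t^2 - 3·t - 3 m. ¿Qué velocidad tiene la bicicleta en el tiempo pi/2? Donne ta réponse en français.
Nous devons intégrer notre équation du jerk j(t) = -128·cos(4·t) 2 fois. La primitive du jerk, avec a(0) = 0, donne l'accélération: a(t) = -32·sin(4·t). L'intégrale de l'accélération est la vitesse. En utilisant v(0) = 8, nous obtenons v(t) = 8·cos(4·t). Nous avons la vitesse v(t) = 8·cos(4·t). En substituant t = pi/2: v(pi/2) = 8.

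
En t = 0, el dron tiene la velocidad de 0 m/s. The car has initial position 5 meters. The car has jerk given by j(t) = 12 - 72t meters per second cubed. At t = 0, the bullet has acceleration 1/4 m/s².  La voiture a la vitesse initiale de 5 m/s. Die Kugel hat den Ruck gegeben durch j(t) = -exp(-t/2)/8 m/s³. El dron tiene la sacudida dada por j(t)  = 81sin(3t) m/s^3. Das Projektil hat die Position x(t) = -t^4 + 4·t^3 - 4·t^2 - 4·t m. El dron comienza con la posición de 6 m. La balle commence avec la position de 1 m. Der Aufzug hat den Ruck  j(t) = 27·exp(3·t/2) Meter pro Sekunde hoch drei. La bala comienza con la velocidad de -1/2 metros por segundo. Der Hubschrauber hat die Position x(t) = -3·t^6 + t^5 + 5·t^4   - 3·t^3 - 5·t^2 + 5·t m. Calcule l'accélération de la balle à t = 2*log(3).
Nous devons intégrer notre équation du jerk j(t) = -exp(-t/2)/8 1 fois. En prenant ∫j(t)dt et en appliquant a(0) = 1/4, nous trouvons a(t) = exp(-t/2)/4. Nous avons l'accélération a(t) = exp(-t/2)/4. En substituant t = 2*log(3): a(2*log(3)) = 1/12.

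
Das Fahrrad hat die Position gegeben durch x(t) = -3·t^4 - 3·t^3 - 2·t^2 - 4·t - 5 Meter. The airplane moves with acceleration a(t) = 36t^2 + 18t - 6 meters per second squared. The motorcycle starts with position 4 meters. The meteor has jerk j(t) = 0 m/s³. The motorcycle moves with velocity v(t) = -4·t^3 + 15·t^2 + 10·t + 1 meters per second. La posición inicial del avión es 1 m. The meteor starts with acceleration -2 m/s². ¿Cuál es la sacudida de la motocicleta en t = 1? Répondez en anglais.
We must differentiate our velocity equation v(t) = -4·t^3 + 15·t^2 + 10·t + 1 2 times. Differentiating velocity, we get acceleration: a(t) = -12·t^2 + 30·t + 10. Taking d/dt of a(t), we find j(t) = 30 - 24·t. Using j(t) = 30 - 24·t and substituting t = 1, we find j = 6.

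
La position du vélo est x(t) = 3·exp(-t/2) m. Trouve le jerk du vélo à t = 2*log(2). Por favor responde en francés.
Nous devons dériver notre équation de la position x(t) = 3·exp(-t/2) 3 fois. En prenant d/dt de x(t), nous trouvons v(t) = -3·exp(-t/2)/2. En prenant d/dt de v(t), nous trouvons a(t) = 3·exp(-t/2)/4. En dérivant l'accélération, nous obtenons le jerk: j(t) = -3·exp(-t/2)/8. En utilisant j(t) = -3·exp(-t/2)/8 et en substituant t = 2*log(2), nous trouvons j = -3/16.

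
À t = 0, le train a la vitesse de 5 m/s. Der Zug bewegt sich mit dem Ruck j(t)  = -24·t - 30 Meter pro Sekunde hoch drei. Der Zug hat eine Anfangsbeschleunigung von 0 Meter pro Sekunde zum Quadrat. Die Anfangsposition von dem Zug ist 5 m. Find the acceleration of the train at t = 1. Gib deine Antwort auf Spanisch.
Partiendo de la sacudida j(t) = -24·t - 30, tomamos 1 antiderivada. La antiderivada de la sacudida es la aceleración. Usando a(0) = 0, obtenemos a(t) = 6·t·(-2·t - 5). Usando a(t) = 6·t·(-2·t - 5) y sustituyendo t = 1, encontramos a = -42.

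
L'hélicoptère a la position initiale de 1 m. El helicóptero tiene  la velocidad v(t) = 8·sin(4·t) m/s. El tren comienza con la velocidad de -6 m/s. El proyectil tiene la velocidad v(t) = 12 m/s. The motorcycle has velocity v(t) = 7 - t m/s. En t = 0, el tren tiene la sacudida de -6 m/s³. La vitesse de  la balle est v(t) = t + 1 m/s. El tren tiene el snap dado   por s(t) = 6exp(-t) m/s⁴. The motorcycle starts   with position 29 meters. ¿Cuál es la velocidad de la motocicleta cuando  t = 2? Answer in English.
Using v(t) = 7 - t and substituting t = 2, we find v = 5.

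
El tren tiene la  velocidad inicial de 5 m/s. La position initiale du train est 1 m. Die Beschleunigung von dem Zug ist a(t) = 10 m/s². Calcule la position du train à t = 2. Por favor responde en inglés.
To solve this, we need to take 2 antiderivatives of our acceleration equation a(t) = 10. Finding the integral of a(t) and using v(0) = 5: v(t) = 10·t + 5. Integrating velocity and using the initial condition x(0) = 1, we get x(t) = 5·t^2 + 5·t + 1. From the given position equation x(t) = 5·t^2 + 5·t + 1, we substitute t = 2 to get x = 31.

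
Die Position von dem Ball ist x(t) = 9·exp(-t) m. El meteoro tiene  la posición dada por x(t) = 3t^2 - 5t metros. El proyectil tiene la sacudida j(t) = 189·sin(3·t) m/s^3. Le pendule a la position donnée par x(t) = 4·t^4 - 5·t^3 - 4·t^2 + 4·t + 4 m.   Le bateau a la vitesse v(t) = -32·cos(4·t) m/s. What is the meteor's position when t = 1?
From the given position equation x(t) = 3·t^2 - 5·t, we substitute t = 1 to get x = -2.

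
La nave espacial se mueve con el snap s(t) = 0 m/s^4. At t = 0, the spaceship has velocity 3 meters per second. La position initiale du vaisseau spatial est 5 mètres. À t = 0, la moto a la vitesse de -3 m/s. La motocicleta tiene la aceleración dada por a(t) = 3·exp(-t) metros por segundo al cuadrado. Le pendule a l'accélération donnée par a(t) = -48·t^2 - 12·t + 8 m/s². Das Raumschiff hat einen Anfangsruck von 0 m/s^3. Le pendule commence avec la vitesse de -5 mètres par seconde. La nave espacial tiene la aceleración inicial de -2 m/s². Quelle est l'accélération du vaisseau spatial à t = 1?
Pour résoudre ceci, nous devons prendre 2 intégrales de notre équation du snap s(t) = 0. La primitive du snap, avec j(0) = 0, donne le jerk: j(t) = 0. L'intégrale du jerk est l'accélération. En utilisant a(0) = -2, nous obtenons a(t) = -2. Nous avons l'accélération a(t) = -2. En substituant t = 1: a(1) = -2.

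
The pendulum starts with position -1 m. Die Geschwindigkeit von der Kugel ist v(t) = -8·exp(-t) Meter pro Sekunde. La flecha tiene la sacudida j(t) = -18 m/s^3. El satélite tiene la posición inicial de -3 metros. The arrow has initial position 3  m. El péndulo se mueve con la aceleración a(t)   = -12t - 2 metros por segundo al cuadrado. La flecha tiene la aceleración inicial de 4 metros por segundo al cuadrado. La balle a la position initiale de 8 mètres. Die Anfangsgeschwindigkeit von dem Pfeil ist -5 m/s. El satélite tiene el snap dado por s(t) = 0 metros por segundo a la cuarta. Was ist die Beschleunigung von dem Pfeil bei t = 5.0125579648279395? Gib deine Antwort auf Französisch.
En partant du jerk j(t) = -18, nous prenons 1 intégrale. L'intégrale du jerk, avec a(0) = 4, donne l'accélération: a(t) = 4 - 18·t. De l'équation de l'accélération a(t) = 4 - 18·t, nous substituons t = 5.0125579648279395 pour obtenir a = -86.2260433669029.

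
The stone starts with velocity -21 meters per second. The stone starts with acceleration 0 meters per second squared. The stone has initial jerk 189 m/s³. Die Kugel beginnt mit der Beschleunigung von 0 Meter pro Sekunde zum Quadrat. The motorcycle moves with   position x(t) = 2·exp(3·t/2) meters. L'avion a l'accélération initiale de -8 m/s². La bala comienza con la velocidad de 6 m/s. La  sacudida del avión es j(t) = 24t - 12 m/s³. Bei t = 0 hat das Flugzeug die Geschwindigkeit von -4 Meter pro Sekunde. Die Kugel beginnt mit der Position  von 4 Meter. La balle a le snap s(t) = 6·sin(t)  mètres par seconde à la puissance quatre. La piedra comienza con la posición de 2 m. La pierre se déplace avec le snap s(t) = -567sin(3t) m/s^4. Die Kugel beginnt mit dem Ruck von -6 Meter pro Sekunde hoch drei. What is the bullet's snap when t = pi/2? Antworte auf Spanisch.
Tenemos el snap s(t) = 6·sin(t). Sustituyendo t = pi/2: s(pi/2) = 6.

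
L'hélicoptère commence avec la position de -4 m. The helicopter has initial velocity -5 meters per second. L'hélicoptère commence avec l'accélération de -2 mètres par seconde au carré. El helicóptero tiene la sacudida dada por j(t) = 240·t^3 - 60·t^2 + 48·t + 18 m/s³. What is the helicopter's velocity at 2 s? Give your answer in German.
Um dies zu lösen, müssen wir 2 Integrale unserer Gleichung für den Ruck j(t) = 240·t^3 - 60·t^2 + 48·t + 18 finden. Mit ∫j(t)dt und Anwendung von a(0) = -2, finden wir a(t) = 60·t^4 - 20·t^3 + 24·t^2 + 18·t - 2. Das Integral von der Beschleunigung, mit v(0) = -5, ergibt die Geschwindigkeit: v(t) = 12·t^5 - 5·t^4 + 8·t^3 + 9·t^2 - 2·t - 5. Aus der Gleichung für die Geschwindigkeit v(t) = 12·t^5 - 5·t^4 + 8·t^3 + 9·t^2 - 2·t - 5, setzen wir t = 2 ein und erhalten v = 395.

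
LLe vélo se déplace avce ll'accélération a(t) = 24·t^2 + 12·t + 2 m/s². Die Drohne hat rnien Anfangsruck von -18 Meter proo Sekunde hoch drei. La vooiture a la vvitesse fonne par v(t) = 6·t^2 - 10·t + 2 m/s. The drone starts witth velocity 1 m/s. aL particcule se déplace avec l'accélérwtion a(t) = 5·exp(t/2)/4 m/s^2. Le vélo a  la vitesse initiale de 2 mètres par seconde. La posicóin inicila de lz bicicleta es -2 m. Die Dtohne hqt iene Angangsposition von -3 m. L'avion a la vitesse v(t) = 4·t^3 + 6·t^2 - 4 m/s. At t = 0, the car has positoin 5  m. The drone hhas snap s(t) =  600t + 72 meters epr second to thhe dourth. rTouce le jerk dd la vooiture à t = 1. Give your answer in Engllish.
Starting from velocity v(t) = 6·t^2 - 10·t + 2, we take 2 derivatives. Taking d/dt of v(t), we find a(t) = 12·t - 10. Differentiating acceleration, we get jerk: j(t) = 12. From the given jerk equation j(t) = 12, we substitute t = 1 to get j = 12.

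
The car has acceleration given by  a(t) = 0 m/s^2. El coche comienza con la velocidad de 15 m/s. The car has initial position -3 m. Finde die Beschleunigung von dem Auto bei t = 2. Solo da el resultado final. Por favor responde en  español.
a(2) = 0.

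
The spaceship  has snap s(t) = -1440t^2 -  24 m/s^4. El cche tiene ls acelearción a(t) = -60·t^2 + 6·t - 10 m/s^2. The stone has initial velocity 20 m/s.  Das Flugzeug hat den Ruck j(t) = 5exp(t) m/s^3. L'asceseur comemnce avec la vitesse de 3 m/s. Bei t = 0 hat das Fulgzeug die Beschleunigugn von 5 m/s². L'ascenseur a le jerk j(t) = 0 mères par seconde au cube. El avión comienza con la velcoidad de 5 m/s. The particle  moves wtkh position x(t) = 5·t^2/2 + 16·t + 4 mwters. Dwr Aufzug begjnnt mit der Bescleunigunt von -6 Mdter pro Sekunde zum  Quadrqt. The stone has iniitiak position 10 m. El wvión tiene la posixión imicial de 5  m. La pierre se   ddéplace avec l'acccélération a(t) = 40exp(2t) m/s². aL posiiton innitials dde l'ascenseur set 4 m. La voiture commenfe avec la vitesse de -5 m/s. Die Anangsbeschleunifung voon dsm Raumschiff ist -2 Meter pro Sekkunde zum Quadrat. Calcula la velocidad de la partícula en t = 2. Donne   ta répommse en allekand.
Wir müssen unsere Gleichung für die Position x(t) = 5·t^2/2 + 16·t + 4 1-mal ableiten. Durch Ableiten von der Position erhalten wir die Geschwindigkeit: v(t) = 5·t + 16. Wir haben die Geschwindigkeit v(t) = 5·t + 16. Durch Einsetzen von t = 2: v(2) = 26.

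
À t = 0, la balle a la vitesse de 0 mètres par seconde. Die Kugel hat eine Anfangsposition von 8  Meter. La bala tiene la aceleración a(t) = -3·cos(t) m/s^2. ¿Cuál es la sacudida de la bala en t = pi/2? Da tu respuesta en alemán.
Wir müssen unsere Gleichung für die Beschleunigung a(t) = -3·cos(t) 1-mal ableiten. Die Ableitung von der Beschleunigung ergibt den Ruck: j(t) = 3·sin(t). Aus der Gleichung für den Ruck j(t) = 3·sin(t), setzen wir t = pi/2 ein und erhalten j = 3.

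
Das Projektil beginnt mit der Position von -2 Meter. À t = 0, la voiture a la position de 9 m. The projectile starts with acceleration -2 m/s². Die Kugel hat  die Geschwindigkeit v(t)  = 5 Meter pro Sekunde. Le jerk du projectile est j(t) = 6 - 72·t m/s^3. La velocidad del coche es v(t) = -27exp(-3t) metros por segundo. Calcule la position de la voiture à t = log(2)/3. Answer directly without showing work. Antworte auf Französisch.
x(log(2)/3) = 9/2.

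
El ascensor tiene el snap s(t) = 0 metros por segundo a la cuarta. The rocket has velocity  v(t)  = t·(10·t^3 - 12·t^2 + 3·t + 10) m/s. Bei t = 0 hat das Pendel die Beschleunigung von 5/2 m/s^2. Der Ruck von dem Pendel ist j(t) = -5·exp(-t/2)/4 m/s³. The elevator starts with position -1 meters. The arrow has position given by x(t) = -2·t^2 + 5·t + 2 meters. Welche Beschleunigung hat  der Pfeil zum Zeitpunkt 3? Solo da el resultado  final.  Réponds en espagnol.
a(3) = -4.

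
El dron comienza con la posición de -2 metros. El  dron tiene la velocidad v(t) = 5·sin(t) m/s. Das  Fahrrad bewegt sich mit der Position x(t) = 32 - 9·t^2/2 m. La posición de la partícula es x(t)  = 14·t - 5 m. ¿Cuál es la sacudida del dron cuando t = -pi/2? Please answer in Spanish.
Debemos derivar nuestra ecuación de la velocidad v(t) = 5·sin(t) 2 veces. Derivando la velocidad, obtenemos la aceleración: a(t) = 5·cos(t). La derivada de la aceleración da la sacudida: j(t) = -5·sin(t). Usando j(t) = -5·sin(t) y sustituyendo t = -pi/2, encontramos j = 5.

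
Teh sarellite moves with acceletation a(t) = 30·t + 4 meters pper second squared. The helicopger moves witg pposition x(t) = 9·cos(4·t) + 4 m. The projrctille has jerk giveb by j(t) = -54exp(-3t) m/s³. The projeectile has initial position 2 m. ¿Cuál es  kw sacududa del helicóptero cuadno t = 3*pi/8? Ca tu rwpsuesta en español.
Para resolver esto, necesitamos tomar 3 derivadas de nuestra ecuación de la posición x(t) = 9·cos(4·t) + 4. Derivando la posición, obtenemos la velocidad: v(t) = -36·sin(4·t). Tomando d/dt de v(t), encontramos a(t) = -144·cos(4·t). La derivada de la aceleración da la sacudida: j(t) = 576·sin(4·t). Usando j(t) = 576·sin(4·t) y sustituyendo t = 3*pi/8, encontramos j = -576.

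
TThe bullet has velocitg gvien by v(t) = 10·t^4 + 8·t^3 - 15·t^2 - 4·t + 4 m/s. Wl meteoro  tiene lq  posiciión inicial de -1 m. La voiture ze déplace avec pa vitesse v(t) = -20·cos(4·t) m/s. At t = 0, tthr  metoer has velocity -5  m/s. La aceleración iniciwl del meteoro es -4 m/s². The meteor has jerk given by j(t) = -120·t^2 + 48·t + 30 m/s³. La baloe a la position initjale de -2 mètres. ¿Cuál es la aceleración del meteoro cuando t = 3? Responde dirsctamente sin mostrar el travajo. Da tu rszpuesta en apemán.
Bei t = 3, a = -778.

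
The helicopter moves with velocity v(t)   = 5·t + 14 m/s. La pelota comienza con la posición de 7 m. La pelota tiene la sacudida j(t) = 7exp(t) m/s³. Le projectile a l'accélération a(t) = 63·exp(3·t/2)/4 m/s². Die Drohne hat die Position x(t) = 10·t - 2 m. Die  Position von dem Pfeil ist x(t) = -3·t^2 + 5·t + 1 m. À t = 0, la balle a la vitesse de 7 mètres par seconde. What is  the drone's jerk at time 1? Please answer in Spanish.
Partiendo de la posición x(t) = 10·t - 2, tomamos 3 derivadas. La derivada de la posición da la velocidad: v(t) = 10. La derivada de la velocidad da la aceleración: a(t) = 0. La derivada de la aceleración da la sacudida: j(t) = 0. De la ecuación de la sacudida j(t) = 0, sustituimos t = 1 para obtener j = 0.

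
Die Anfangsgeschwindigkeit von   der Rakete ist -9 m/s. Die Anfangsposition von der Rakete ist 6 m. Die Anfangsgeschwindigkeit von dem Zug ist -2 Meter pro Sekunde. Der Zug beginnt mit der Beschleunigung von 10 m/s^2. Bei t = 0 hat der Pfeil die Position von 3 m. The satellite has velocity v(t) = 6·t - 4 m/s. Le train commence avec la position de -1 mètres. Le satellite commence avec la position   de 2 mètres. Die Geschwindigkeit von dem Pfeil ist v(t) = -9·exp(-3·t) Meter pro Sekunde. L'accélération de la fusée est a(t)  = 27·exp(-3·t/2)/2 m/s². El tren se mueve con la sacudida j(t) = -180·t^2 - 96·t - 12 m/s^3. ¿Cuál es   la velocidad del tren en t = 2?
Necesitamos integrar nuestra ecuación de la sacudida j(t) = -180·t^2 - 96·t - 12 2 veces. Integrando la sacudida y usando la condición inicial a(0) = 10, obtenemos a(t) = -60·t^3 - 48·t^2 - 12·t + 10. Tomando ∫a(t)dt y aplicando v(0) = -2, encontramos v(t) = -15·t^4 - 16·t^3 - 6·t^2 + 10·t - 2. Tenemos la velocidad v(t) = -15·t^4 - 16·t^3 - 6·t^2 + 10·t - 2. Sustituyendo t = 2: v(2) = -374.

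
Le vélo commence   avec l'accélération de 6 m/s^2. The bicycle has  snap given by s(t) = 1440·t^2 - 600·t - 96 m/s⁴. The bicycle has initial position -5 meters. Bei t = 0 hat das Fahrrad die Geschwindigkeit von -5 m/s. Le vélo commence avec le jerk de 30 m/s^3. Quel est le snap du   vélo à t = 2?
En utilisant s(t) = 1440·t^2 - 600·t - 96 et en substituant t = 2, nous trouvons s = 4464.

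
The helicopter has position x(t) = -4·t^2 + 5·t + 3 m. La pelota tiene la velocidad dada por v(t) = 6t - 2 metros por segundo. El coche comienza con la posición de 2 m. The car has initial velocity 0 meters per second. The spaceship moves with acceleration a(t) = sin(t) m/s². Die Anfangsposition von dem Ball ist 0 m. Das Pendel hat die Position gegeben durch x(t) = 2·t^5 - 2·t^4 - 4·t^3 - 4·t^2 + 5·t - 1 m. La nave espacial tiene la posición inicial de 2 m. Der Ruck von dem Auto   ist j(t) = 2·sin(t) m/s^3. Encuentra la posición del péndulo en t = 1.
Usando x(t) = 2·t^5 - 2·t^4 - 4·t^3 - 4·t^2 + 5·t - 1 y sustituyendo t = 1, encontramos x = -4.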